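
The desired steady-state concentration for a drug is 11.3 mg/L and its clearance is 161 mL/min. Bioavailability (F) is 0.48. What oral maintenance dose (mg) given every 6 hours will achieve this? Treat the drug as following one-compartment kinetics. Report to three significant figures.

1360 mg

CL = 161 mL/min × 60/1000 = 9.660 L/h
D = CL × Css × τ / F = 9.660 × 11.3 × 6 / 0.48 = 1364 mg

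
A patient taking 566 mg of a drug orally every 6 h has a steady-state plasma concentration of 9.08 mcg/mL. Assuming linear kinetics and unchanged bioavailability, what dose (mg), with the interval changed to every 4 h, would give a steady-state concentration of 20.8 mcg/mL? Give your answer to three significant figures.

864 mg

With linear kinetics, Css is proportional to dose rate (D/τ) at fixed clearance.
D₂ = D₁ × (Css,target / Css,current) × (τ₂/τ₁) = 566 × (20.8/9.08) × (4/6) = 864.4 mg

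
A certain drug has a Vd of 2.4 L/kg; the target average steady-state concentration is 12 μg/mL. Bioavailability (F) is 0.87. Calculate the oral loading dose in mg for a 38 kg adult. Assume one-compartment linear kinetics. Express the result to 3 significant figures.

1260 mg

Total Vd = 2.4 × 38 = 91.20 L
The loading dose fills Vd to the target concentration.
LD = Vd × C / F = 91.20 × 12.00 / 0.87 = 1258 mg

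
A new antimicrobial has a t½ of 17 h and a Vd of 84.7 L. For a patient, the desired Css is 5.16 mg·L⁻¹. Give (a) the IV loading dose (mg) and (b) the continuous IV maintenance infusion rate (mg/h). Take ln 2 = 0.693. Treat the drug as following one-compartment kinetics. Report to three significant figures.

LD = Vd × C = 84.70 × 5.16 = 437.1 mg
CL = 0.693 × Vd / t½ = 0.693 × 84.70 / 17 = 3.453 L/h
Infusion rate = CL × Css = 3.453 × 5.16 = 17.82 mg/h

(a) 437 mg; (b) 17.8 mg/h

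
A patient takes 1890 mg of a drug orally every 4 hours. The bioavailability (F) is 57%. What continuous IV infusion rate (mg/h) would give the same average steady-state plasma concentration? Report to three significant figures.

269 mg/h

Equivalent systemic input: infusion rate = F·D/τ.
Rate = 0.57 × 1890 / 4 = 269.3 mg/h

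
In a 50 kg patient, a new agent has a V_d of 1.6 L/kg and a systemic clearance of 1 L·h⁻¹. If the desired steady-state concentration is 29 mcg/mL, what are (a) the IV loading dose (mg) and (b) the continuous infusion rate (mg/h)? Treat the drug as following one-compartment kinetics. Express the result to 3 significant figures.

(a) 2320 mg; (b) 29.0 mg/h

Total Vd = 1.6 × 50 = 80.00 L
Loading dose = Vd × C = 80.00 × 29 = 2320 mg
Infusion rate = 1.000 L/h × 29 mg/L = 29.00 mg/h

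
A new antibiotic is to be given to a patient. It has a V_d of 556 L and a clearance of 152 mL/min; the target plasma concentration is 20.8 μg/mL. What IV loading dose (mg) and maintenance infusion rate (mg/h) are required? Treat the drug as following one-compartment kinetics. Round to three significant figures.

(a) 11600 mg; (b) 190 mg/h

LD = Vd · C_target = 556.0 × 20.8 = 11560 mg
CL = 152 mL/min × 60/1000 = 9.120 L/h
Maintenance infusion rate = CL × Css = 9.120 × 20.8 = 189.7 mg/h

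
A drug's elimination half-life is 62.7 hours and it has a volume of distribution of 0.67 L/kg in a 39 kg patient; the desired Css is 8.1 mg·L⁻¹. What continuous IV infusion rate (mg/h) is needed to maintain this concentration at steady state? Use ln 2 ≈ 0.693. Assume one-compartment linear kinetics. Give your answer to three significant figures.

Total Vd = 0.67 × 39 = 26.13 L
k = 0.693/62.7 = 0.01105 h⁻¹, so CL = k·Vd = 0.01105 × 26.13 = 0.2887 L/h
Infusion rate = CL × Css = 0.2887 × 8.1 = 2.338 mg/h

2.34 mg/h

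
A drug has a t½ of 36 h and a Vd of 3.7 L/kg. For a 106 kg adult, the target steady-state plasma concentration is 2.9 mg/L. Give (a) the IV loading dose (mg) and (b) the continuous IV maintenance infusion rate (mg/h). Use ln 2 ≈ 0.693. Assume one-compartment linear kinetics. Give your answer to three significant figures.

Vd = 3.7 L/kg × 106 kg = 392.2 L
LD = Vd × C = 392.2 × 2.9 = 1137 mg
CL = 0.693 × Vd / t½ = 0.693 × 392.2 / 36 = 7.550 L/h
Infusion rate = CL × Css = 7.550 × 2.9 = 21.90 mg/h

(a) 1140 mg; (b) 21.9 mg/h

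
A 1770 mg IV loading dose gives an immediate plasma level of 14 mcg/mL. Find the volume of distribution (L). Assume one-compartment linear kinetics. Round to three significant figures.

126 L

Immediately after an IV bolus, C₀ = Dose / Vd, so Vd = Dose / C₀.
Vd = 1770 / 14 = 126.4 L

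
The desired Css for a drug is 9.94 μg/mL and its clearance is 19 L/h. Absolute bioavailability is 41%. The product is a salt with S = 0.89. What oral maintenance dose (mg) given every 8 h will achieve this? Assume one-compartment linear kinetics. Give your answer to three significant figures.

4140 mg

D = CL × Css × τ / F / S = 19.00 × 9.94 × 8 / 0.41 / 0.89 = 4141 mg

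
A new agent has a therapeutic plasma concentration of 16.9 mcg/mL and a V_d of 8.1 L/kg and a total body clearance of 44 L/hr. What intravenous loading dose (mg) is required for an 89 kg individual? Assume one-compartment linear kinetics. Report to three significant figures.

12200 mg

Vd = 8.1 L/kg × 89 kg = 720.9 L
Loading dose depends on Vd (not clearance): it fills the distribution volume.
LD = Vd × C = 720.9 × 16.90 = 12180 mg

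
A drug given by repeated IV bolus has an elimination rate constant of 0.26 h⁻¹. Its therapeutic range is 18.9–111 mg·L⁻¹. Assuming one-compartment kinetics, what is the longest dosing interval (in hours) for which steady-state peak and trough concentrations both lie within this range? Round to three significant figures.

6.81 h

Between IV bolus doses, concentration decays as C = C₀·e^(−kτ), so C_peak/C_trough = e^(kτ).
τ_max = ln(C_peak/C_trough) / k = ln(111/18.9) / 0.2600 = 1.770 / 0.2600 = 6.808 h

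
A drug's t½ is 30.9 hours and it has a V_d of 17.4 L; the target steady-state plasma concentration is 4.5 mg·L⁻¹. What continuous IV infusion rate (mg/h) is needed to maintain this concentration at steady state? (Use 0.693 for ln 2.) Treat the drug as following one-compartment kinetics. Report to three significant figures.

1.76 mg/h

CL = 0.693 × Vd / t½ = 0.693 × 17.40 / 30.9 = 0.3902 L/h
Infusion rate = CL × Css = 0.3902 × 4.5 = 1.756 mg/h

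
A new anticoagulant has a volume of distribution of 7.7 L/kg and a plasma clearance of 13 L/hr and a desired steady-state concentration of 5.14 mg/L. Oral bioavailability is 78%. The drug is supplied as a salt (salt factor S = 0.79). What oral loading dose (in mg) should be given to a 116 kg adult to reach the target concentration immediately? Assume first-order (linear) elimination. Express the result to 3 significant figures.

Total Vd = 7.7 × 116 = 893.2 L
LD = Vd × C / F / S = 893.2 × 5.140 / 0.78 / 0.79 = 7451 mg

7450 mg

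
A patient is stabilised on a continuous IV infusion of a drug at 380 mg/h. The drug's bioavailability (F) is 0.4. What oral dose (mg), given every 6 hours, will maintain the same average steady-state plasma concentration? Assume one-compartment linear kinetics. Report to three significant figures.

5700 mg

To maintain the same Css, the systemic dosing rate must be unchanged: F·D/τ = infusion rate.
D = rate × τ / F = 380 × 6 / 0.4 = 5700 mg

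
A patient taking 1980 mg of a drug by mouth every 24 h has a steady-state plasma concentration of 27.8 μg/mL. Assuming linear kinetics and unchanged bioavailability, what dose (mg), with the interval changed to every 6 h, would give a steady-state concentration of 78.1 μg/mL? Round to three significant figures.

1390 mg

With linear kinetics, Css is proportional to dose rate (D/τ) at fixed clearance.
D₂ = D₁ × (Css,target / Css,current) × (τ₂/τ₁) = 1980 × (78.1/27.8) × (6/24) = 1391 mg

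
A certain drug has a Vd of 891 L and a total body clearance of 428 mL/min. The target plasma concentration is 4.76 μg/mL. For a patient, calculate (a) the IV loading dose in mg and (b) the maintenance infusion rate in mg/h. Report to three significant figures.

Loading: fill Vd to C_target → 891.0 L × 4.76 mg/L = 4241 mg
CL = 428 mL/min = 428 × 0.06 = 25.68 L/h
Infusion rate = 25.68 L/h × 4.76 mg/L = 122.2 mg/h

(a) 4240 mg; (b) 122 mg/h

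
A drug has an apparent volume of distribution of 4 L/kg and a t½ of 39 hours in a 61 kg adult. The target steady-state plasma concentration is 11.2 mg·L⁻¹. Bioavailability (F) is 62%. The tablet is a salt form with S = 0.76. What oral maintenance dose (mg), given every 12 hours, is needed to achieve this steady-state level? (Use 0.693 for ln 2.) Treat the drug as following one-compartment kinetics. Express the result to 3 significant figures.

1240 mg

Vd(total) = 61 kg × 4 L/kg = 244.0 L
CL = 0.693 × Vd / t½ = 0.693 × 244.0 / 39 = 4.336 L/h
D = CL × Css × τ / F / S = 4.336 × 11.2 × 12 / 0.62 / 0.76 = 1237 mg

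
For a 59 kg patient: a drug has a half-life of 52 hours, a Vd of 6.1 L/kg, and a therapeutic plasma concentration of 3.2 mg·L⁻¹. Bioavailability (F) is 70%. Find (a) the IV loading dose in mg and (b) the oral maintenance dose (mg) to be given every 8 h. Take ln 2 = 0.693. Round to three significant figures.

Total Vd = 6.1 × 59 = 359.9 L
LD = Vd × C = 359.9 × 3.2 = 1152 mg
CL = 0.693 × Vd / t½ = 0.693 × 359.9 / 52 = 4.796 L/h
D = CL × Css × τ / F = 4.796 × 3.2 × 8 / 0.7 = 175.4 mg

(a) 1150 mg; (b) 175 mg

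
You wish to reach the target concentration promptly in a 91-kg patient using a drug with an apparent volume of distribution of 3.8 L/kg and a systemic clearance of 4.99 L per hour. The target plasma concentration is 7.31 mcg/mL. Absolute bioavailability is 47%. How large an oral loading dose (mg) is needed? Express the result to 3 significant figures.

5380 mg

Total Vd = 3.8 × 91 = 345.8 L
LD = Vd × C / F = 345.8 × 7.310 / 0.47 = 5378 mg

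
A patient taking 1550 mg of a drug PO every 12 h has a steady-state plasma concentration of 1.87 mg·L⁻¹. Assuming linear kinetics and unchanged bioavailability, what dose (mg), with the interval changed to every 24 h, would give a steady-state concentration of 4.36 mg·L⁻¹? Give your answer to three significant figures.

With linear kinetics, Css is proportional to dose rate (D/τ) at fixed clearance.
D₂ = D₁ × (Css,target / Css,current) × (τ₂/τ₁) = 1550 × (4.36/1.87) × (24/12) = 7228 mg

7230 mg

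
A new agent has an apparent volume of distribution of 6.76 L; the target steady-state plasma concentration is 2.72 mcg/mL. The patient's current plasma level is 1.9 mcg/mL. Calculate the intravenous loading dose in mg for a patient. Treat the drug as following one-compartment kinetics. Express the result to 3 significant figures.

The loading dose fills Vd to the target concentration.
Concentration deficit ΔC = 2.72 − 1.9 = 0.8200 mg/L
LD = Vd × ΔC = 6.760 × 0.8200 = 5.543 mg

5.54 mg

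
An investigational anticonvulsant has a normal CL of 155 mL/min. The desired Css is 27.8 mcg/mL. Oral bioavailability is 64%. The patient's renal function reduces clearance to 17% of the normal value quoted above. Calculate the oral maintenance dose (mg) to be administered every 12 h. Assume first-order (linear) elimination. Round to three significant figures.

824 mg

Convert clearance: 155 mL/min × 60 min/h ÷ 1000 mL/L = 9.300 L/h
Patient clearance = 0.17 × 9.300 = 1.581 L/h
D = CL × Css × τ / F = 1.581 × 27.8 × 12 / 0.64 = 824.1 mg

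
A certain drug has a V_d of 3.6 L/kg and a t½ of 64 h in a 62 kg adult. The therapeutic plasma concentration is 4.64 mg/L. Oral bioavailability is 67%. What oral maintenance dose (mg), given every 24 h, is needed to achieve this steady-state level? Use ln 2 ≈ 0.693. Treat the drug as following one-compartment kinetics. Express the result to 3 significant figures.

402 mg

Vd(total) = 62 kg × 3.6 L/kg = 223.2 L
k = 0.693/64 = 0.01083 h⁻¹, so CL = k·Vd = 0.01083 × 223.2 = 2.417 L/h
D = CL × Css × τ / F = 2.417 × 4.64 × 24 / 0.67 = 401.7 mg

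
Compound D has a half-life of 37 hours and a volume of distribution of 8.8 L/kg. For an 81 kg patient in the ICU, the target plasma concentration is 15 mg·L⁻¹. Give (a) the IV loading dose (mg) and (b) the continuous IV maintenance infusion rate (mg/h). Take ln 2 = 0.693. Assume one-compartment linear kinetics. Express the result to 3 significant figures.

(a) 10700 mg; (b) 200 mg/h

Total Vd = 8.8 × 81 = 712.8 L
LD = Vd × C = 712.8 × 15 = 10690 mg
CL = 0.693 × Vd / t½ = 0.693 × 712.8 / 37 = 13.35 L/h
Infusion rate = CL × Css = 13.35 × 15 = 200.3 mg/h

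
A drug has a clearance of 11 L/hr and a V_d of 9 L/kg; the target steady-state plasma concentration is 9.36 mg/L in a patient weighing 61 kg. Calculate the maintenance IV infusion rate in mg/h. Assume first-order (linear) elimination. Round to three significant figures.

103 mg/h

Rate = CL × Css = 11.00 × 9.36 = 103.0 mg/h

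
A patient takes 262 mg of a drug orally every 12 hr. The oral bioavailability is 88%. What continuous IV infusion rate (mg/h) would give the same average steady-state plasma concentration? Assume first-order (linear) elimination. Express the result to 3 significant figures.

19.2 mg/h

Equivalent systemic input: infusion rate = F·D/τ.
Rate = 0.88 × 262 / 12 = 19.21 mg/h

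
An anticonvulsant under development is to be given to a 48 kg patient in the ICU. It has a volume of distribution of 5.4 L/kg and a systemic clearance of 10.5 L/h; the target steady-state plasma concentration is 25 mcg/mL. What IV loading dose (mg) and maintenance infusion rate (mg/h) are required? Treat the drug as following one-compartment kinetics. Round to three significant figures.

(a) 6480 mg; (b) 263 mg/h

Vd(total) = 48 kg × 5.4 L/kg = 259.2 L
Loading dose = Vd × C = 259.2 × 25 = 6480 mg
Maintenance: replace elimination → rate = CL × Css = 10.50 × 25 = 262.5 mg/h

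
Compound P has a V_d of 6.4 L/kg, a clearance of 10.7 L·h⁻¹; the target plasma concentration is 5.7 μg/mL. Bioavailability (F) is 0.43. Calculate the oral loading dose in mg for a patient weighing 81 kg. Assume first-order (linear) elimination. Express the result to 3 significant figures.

6870 mg

Vd = 6.4 L/kg × 81 kg = 518.4 L
LD is governed by Vd — clearance does not enter the loading-dose calculation.
LD = Vd × C / F = 518.4 × 5.700 / 0.43 = 6872 mg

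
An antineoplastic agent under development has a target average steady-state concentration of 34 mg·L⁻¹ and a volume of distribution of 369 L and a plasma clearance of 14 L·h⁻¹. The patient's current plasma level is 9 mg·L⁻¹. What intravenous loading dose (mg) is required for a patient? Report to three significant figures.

9230 mg

Concentration deficit ΔC = 34 − 9 = 25.00 mg/L
LD = Vd × ΔC = 369.0 × 25.00 = 9225 mg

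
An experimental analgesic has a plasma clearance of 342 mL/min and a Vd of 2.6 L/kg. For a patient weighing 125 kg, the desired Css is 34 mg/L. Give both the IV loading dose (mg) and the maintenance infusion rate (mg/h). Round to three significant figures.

(a) 11100 mg; (b) 698 mg/h

Total Vd = 2.6 × 125 = 325.0 L
LD = Vd · C_target = 325.0 × 34 = 11050 mg
Convert clearance: 342 mL/min × 60 min/h ÷ 1000 mL/L = 20.52 L/h
Infusion rate = 20.52 L/h × 34 mg/L = 697.7 mg/h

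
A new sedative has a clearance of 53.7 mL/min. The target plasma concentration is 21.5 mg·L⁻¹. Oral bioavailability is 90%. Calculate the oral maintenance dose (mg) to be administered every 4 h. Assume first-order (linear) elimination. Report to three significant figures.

308 mg

CL = 53.7 mL/min = 53.7 × 0.06 = 3.222 L/h
D = CL × Css × τ / F = 3.222 × 21.5 × 4 / 0.9 = 307.9 mg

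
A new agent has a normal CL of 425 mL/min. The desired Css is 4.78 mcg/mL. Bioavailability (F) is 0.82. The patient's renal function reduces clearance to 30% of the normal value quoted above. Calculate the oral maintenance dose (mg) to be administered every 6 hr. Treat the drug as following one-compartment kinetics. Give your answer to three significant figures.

268 mg

CL = 425 mL/min × 60/1000 = 25.50 L/h
Patient clearance = 0.3 × 25.50 = 7.650 L/h
At steady state, dose per interval replaces the amount cleared in that interval: F·D/τ = CL·Css.
D = CL × Css × τ / F = 7.650 × 4.78 × 6 / 0.82 = 267.6 mg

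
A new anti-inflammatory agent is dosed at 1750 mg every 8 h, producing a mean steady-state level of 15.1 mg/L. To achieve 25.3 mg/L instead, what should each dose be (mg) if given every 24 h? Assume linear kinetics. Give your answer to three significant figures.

For first-order elimination, Css ∝ F·D/(CL·τ); F and CL are unchanged, so Css ∝ D/τ.
D₂ = D₁ × (Css,target / Css,current) × (τ₂/τ₁) = 1750 × (25.3/15.1) × (24/8) = 8796 mg

8800 mg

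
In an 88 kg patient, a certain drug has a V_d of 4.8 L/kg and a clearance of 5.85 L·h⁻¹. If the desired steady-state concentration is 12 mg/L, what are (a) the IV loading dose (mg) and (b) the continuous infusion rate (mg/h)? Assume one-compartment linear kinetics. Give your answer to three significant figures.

Vd = 4.8 L/kg × 88 kg = 422.4 L
LD = Vd · C_target = 422.4 × 12 = 5069 mg
Maintenance: replace elimination → rate = CL × Css = 5.850 × 12 = 70.20 mg/h

(a) 5070 mg; (b) 70.2 mg/h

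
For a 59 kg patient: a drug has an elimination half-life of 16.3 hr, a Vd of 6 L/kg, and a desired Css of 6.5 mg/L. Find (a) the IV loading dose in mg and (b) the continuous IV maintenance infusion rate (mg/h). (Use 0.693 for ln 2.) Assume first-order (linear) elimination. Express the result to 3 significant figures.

(a) 2300 mg; (b) 97.8 mg/h

Total Vd = 6 × 59 = 354.0 L
LD = Vd × C = 354.0 × 6.5 = 2301 mg
CL = 0.693 × Vd / t½ = 0.693 × 354.0 / 16.3 = 15.05 L/h
Infusion rate = CL × Css = 15.05 × 6.5 = 97.83 mg/h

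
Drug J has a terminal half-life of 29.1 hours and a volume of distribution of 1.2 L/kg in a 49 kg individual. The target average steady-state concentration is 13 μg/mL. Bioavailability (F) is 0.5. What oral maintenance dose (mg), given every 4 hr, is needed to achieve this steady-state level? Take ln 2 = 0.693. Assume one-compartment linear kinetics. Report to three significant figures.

Vd(total) = 49 kg × 1.2 L/kg = 58.80 L
CL = 0.693 × Vd / t½ = 0.693 × 58.80 / 29.1 = 1.400 L/h
D = CL × Css × τ / F = 1.400 × 13 × 4 / 0.5 = 145.6 mg

146 mg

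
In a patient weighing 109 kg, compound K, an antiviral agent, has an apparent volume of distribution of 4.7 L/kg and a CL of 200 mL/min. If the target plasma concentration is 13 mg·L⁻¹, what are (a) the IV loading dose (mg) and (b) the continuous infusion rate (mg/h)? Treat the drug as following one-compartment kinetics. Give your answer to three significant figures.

(a) 6660 mg; (b) 156 mg/h

Vd(total) = 109 kg × 4.7 L/kg = 512.3 L
Loading dose = Vd × C = 512.3 × 13 = 6660 mg
CL = 200 mL/min = 200 × 0.06 = 12.00 L/h
Infusion rate = 12.00 L/h × 13 mg/L = 156.0 mg/h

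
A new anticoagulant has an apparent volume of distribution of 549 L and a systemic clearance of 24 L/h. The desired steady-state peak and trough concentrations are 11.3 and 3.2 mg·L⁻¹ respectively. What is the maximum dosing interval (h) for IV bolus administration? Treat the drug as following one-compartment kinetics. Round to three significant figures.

k = CL / Vd = 24.00 / 549.0 = 0.04372 h⁻¹
Between IV bolus doses, concentration decays as C = C₀·e^(−kτ), so C_peak/C_trough = e^(kτ).
τ_max = ln(C_peak/C_trough) / k = ln(11.3/3.2) / 0.04372 = 1.262 / 0.04372 = 28.87 h

28.9 h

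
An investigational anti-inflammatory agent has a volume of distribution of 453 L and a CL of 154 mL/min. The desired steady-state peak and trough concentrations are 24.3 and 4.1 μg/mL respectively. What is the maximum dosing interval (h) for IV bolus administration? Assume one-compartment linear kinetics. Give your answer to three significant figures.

Convert clearance: 154 mL/min × 60 min/h ÷ 1000 mL/L = 9.240 L/h
k = CL / Vd = 9.240 / 453.0 = 0.02040 h⁻¹
Between IV bolus doses, concentration decays as C = C₀·e^(−kτ), so C_peak/C_trough = e^(kτ).
τ_max = ln(C_peak/C_trough) / k = ln(24.3/4.1) / 0.02040 = 1.779 / 0.02040 = 87.21 h

87.2 h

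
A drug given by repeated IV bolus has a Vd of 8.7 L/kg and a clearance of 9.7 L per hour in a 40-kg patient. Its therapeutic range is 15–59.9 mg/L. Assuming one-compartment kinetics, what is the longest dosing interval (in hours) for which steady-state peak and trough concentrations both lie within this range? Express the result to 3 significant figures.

49.7 h

Total Vd = 8.7 × 40 = 348.0 L
k = CL / Vd = 9.700 / 348.0 = 0.02787 h⁻¹
Between IV bolus doses, concentration decays as C = C₀·e^(−kτ), so C_peak/C_trough = e^(kτ).
τ_max = ln(C_peak/C_trough) / k = ln(59.9/15) / 0.02787 = 1.385 / 0.02787 = 49.70 h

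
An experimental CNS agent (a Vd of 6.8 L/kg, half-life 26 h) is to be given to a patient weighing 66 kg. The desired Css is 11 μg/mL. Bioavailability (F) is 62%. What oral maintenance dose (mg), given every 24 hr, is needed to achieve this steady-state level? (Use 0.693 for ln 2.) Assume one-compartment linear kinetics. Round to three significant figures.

Total Vd = 6.8 × 66 = 448.8 L
CL = ln 2 · Vd / t½ = 0.693 × 448.8 / 26 = 11.96 L/h
D = CL × Css × τ / F = 11.96 × 11 × 24 / 0.62 = 5093 mg

5090 mg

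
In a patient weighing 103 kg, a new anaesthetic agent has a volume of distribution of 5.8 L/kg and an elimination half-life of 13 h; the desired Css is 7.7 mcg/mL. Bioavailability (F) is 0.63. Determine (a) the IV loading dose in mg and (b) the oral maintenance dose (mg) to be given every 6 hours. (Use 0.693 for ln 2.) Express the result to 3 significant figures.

(a) 4600 mg; (b) 2340 mg

Total Vd = 5.8 × 103 = 597.4 L
LD = Vd × C = 597.4 × 7.7 = 4600 mg
CL = 0.693 × Vd / t½ = 0.693 × 597.4 / 13 = 31.85 L/h
D = CL × Css × τ / F = 31.85 × 7.7 × 6 / 0.63 = 2336 mg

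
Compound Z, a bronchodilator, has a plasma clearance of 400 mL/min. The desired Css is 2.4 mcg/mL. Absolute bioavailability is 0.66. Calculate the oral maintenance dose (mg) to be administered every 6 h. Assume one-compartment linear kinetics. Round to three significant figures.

CL = 400 mL/min × 60/1000 = 24.00 L/h
D = CL × Css × τ / F = 24.00 × 2.4 × 6 / 0.66 = 523.6 mg

524 mg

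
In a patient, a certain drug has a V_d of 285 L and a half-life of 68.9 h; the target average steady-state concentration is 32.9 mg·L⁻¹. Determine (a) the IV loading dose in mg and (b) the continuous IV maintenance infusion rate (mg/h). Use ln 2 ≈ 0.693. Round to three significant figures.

LD = Vd × C = 285.0 × 32.9 = 9377 mg
CL = 0.693 × Vd / t½ = 0.693 × 285.0 / 68.9 = 2.867 L/h
Infusion rate = CL × Css = 2.867 × 32.9 = 94.32 mg/h

(a) 9380 mg; (b) 94.3 mg/h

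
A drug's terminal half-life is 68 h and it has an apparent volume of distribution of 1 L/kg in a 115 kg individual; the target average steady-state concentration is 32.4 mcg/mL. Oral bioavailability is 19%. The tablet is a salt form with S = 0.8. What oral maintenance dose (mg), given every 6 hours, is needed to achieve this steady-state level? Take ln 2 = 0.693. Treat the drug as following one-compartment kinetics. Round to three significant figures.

Vd = 1 L/kg × 115 kg = 115.0 L
k = 0.693/68 = 0.01019 h⁻¹, so CL = k·Vd = 0.01019 × 115.0 = 1.172 L/h
D = CL × Css × τ / F / S = 1.172 × 32.4 × 6 / 0.19 / 0.8 = 1499 mg

1500 mg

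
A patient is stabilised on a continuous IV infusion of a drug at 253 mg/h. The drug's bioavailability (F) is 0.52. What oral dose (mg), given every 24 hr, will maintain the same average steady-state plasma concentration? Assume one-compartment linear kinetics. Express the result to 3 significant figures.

To maintain the same Css, the systemic dosing rate must be unchanged: F·D/τ = infusion rate.
D = rate × τ / F = 253 × 24 / 0.52 = 11680 mg

11700 mg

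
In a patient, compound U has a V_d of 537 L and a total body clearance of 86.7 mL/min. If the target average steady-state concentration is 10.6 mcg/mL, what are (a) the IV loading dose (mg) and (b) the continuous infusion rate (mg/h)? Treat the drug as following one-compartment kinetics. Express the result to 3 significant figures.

Loading: fill Vd to C_target → 537.0 L × 10.6 mg/L = 5692 mg
CL = 86.7 mL/min × 60/1000 = 5.202 L/h
Infusion rate = 5.202 L/h × 10.6 mg/L = 55.14 mg/h

(a) 5690 mg; (b) 55.1 mg/h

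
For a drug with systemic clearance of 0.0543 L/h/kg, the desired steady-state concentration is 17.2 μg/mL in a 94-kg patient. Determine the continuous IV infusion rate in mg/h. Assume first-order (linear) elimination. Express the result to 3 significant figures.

CL = 0.0543 L/h/kg × 94 kg = 5.104 L/h
Rate = CL × Css = 5.104 × 17.2 = 87.79 mg/h

87.8 mg/h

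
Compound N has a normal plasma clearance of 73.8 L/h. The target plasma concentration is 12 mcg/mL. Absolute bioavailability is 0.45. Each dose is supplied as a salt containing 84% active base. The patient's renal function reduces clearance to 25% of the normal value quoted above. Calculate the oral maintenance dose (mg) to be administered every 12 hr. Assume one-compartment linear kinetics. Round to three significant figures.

7030 mg

Patient clearance = 0.25 × 73.80 = 18.45 L/h
At steady state, dose per interval replaces the amount cleared in that interval: F·S·D/τ = CL·Css.
D = CL × Css × τ / F / S = 18.45 × 12 × 12 / 0.45 / 0.84 = 7029 mg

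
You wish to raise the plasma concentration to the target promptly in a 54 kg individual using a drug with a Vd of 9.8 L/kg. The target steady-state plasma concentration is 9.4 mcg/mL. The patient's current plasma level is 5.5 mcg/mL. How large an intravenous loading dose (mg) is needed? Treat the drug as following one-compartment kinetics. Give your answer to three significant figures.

2060 mg

Total Vd = 9.8 × 54 = 529.2 L
The loading dose fills Vd to the target concentration.
Concentration deficit ΔC = 9.4 − 5.5 = 3.900 mg/L
LD = Vd × ΔC = 529.2 × 3.900 = 2064 mg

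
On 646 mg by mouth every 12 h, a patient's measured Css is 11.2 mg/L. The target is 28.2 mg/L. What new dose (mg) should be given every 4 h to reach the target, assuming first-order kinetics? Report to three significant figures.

542 mg

With linear kinetics, Css is proportional to dose rate (D/τ) at fixed clearance.
D₂ = D₁ × (Css,target / Css,current) × (τ₂/τ₁) = 646 × (28.2/11.2) × (4/12) = 542.2 mg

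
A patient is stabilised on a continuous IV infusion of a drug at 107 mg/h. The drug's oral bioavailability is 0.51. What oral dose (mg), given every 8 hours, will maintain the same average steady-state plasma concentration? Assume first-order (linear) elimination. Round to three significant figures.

To maintain the same Css, the systemic dosing rate must be unchanged: F·D/τ = infusion rate.
D = rate × τ / F = 107 × 8 / 0.51 = 1678 mg

1680 mg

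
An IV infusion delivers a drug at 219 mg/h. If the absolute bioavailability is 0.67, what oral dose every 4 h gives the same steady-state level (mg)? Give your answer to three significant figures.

1310 mg

To maintain the same Css, the systemic dosing rate must be unchanged: F·D/τ = infusion rate.
D = rate × τ / F = 219 × 4 / 0.67 = 1307 mg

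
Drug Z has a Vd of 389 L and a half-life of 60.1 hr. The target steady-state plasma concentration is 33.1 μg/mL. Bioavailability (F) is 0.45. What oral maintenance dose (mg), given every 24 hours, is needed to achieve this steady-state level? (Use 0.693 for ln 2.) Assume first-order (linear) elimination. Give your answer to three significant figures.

7920 mg

CL = ln 2 · Vd / t½ = 0.693 × 389.0 / 60.1 = 4.485 L/h
D = CL × Css × τ / F = 4.485 × 33.1 × 24 / 0.45 = 7918 mg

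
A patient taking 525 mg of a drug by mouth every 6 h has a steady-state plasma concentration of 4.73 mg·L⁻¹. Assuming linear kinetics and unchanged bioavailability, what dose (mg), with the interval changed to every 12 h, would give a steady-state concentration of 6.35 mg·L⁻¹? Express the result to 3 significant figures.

With linear kinetics, Css is proportional to dose rate (D/τ) at fixed clearance.
D₂ = D₁ × (Css,target / Css,current) × (τ₂/τ₁) = 525 × (6.35/4.73) × (12/6) = 1410 mg

1410 mg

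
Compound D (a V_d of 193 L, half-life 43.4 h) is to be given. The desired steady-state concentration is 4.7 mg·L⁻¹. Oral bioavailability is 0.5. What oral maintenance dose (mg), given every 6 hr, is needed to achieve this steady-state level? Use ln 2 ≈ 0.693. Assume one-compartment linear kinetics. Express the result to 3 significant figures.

k = 0.693/43.4 = 0.01597 h⁻¹, so CL = k·Vd = 0.01597 × 193.0 = 3.082 L/h
D = CL × Css × τ / F = 3.082 × 4.7 × 6 / 0.5 = 173.8 mg

174 mg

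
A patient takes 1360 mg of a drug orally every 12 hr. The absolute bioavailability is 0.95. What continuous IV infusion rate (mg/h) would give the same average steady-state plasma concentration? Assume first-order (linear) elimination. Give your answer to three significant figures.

108 mg/h

Equivalent systemic input: infusion rate = F·D/τ.
Rate = 0.95 × 1360 / 12 = 107.7 mg/h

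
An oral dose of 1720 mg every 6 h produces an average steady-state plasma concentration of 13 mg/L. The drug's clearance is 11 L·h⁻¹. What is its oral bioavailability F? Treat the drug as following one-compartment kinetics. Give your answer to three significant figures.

0.499

F·D/τ = CL·Css at steady state → F = CL·Css·τ / D.
F = 11 × 13 × 6 / 1720 = 0.499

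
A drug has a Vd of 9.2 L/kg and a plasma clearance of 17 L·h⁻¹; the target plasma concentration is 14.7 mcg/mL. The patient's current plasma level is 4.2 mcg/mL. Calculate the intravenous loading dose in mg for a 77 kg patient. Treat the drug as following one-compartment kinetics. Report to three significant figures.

7440 mg

Vd = 9.2 L/kg × 77 kg = 708.4 L
The loading dose fills Vd to the target concentration; clearance is irrelevant here.
Concentration deficit ΔC = 14.7 − 4.2 = 10.50 mg/L
LD = Vd × ΔC = 708.4 × 10.50 = 7438 mg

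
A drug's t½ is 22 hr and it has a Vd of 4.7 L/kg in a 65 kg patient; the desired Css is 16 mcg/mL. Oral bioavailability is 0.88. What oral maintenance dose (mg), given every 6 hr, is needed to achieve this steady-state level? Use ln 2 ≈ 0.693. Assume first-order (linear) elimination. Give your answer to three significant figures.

Vd(total) = 65 kg × 4.7 L/kg = 305.5 L
CL = 0.693 × Vd / t½ = 0.693 × 305.5 / 22 = 9.623 L/h
D = CL × Css × τ / F = 9.623 × 16 × 6 / 0.88 = 1050 mg

1050 mg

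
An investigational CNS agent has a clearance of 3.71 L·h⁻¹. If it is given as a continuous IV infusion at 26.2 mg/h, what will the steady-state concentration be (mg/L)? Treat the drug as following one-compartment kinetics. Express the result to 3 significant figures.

Css = rate / CL = 26.2 / 3.710 = 7.062 mg/L

7.06 mg/L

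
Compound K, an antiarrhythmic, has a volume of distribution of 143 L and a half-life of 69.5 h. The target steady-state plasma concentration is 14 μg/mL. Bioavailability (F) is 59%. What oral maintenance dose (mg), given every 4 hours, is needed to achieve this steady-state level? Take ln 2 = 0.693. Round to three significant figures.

CL = ln 2 · Vd / t½ = 0.693 × 143.0 / 69.5 = 1.426 L/h
D = CL × Css × τ / F = 1.426 × 14 × 4 / 0.59 = 135.3 mg

135 mg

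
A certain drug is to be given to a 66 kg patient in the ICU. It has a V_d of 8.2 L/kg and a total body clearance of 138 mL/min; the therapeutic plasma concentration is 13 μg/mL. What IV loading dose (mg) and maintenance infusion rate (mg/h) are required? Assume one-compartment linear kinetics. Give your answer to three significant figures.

Total Vd = 8.2 × 66 = 541.2 L
Loading: fill Vd to C_target → 541.2 L × 13 mg/L = 7036 mg
CL = 138 mL/min × 60/1000 = 8.280 L/h
Maintenance: replace elimination → rate = CL × Css = 8.280 × 13 = 107.6 mg/h

(a) 7040 mg; (b) 108 mg/h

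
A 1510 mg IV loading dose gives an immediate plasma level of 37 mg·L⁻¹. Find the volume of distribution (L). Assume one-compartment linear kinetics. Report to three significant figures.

Immediately after an IV bolus, C₀ = Dose / Vd, so Vd = Dose / C₀.
Vd = 1510 / 37 = 40.81 L

40.8 L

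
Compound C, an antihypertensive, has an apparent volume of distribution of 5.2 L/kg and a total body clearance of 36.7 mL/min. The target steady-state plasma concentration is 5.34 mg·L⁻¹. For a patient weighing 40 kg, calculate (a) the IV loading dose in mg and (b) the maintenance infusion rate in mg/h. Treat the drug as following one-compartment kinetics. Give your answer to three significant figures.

(a) 1110 mg; (b) 11.8 mg/h

Total Vd = 5.2 × 40 = 208.0 L
Loading dose = Vd × C = 208.0 × 5.34 = 1111 mg
Convert clearance: 36.7 mL/min × 60 min/h ÷ 1000 mL/L = 2.202 L/h
Maintenance infusion rate = CL × Css = 2.202 × 5.34 = 11.76 mg/h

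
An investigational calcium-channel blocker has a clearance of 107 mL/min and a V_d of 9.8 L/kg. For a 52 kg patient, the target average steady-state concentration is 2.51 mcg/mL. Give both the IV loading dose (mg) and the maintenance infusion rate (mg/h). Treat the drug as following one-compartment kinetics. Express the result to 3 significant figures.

Vd(total) = 52 kg × 9.8 L/kg = 509.6 L
Loading dose = Vd × C = 509.6 × 2.51 = 1279 mg
Convert clearance: 107 mL/min × 60 min/h ÷ 1000 mL/L = 6.420 L/h
Infusion rate = 6.420 L/h × 2.51 mg/L = 16.11 mg/h

(a) 1280 mg; (b) 16.1 mg/h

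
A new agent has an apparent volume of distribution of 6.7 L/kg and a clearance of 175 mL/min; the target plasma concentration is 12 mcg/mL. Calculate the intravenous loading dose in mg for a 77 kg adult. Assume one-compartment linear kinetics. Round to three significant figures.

6190 mg

Vd(total) = 77 kg × 6.7 L/kg = 515.9 L
LD = Vd × C = 515.9 × 12.00 = 6191 mg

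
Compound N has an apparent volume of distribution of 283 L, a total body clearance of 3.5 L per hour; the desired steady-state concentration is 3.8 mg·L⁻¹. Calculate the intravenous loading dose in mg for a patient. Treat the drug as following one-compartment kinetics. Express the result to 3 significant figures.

1080 mg

LD = Vd × C = 283.0 × 3.800 = 1075 mg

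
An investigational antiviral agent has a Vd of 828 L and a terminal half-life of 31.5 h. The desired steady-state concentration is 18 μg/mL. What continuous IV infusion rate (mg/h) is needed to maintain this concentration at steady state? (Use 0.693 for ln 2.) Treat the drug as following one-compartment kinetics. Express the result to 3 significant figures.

328 mg/h

CL = ln 2 · Vd / t½ = 0.693 × 828.0 / 31.5 = 18.22 L/h
Infusion rate = CL × Css = 18.22 × 18 = 328.0 mg/h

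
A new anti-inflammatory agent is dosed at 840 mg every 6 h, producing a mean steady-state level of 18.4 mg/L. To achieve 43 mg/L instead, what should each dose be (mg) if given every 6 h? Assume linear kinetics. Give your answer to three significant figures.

1960 mg

With linear kinetics, Css is proportional to dose rate (D/τ) at fixed clearance.
D₂ = D₁ × (Css,target / Css,current) = 840 × 43/18.4 = 1963 mg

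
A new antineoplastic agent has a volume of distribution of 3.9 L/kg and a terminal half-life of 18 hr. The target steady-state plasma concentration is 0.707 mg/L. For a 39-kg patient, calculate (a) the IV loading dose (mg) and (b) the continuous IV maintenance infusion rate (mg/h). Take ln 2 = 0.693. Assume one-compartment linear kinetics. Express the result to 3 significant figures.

(a) 108 mg; (b) 4.14 mg/h

Vd = 3.9 L/kg × 39 kg = 152.1 L
LD = Vd × C = 152.1 × 0.707 = 107.5 mg
CL = 0.693 × Vd / t½ = 0.693 × 152.1 / 18 = 5.856 L/h
Infusion rate = CL × Css = 5.856 × 0.707 = 4.140 mg/h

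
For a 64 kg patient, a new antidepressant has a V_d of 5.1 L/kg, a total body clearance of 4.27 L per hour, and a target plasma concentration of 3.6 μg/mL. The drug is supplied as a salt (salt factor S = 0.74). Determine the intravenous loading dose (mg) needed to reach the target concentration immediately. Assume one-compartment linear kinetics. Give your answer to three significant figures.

Vd(total) = 64 kg × 5.1 L/kg = 326.4 L
Loading dose depends on Vd (not clearance): it fills the distribution volume.
LD = Vd × C / S = 326.4 × 3.600 / 0.74 = 1588 mg

1590 mg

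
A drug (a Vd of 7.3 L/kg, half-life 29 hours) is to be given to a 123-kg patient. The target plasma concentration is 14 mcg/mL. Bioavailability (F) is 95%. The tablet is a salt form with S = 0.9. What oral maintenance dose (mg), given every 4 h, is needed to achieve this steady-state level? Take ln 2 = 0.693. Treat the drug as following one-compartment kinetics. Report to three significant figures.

1410 mg

Vd(total) = 123 kg × 7.3 L/kg = 897.9 L
k = 0.693/29 = 0.02390 h⁻¹, so CL = k·Vd = 0.02390 × 897.9 = 21.46 L/h
D = CL × Css × τ / F / S = 21.46 × 14 × 4 / 0.95 / 0.9 = 1406 mg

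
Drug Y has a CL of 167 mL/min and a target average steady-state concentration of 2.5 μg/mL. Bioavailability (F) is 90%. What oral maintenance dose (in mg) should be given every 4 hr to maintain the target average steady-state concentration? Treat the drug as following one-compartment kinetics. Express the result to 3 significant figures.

111 mg

CL = 167 mL/min × 60/1000 = 10.02 L/h
D = CL × Css × τ / F = 10.02 × 2.5 × 4 / 0.9 = 111.3 mg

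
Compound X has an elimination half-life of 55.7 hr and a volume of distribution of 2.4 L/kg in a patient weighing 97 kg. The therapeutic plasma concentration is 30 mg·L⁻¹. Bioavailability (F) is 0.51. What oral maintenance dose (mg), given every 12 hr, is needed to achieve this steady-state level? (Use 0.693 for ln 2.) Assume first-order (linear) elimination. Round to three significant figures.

2040 mg

Total Vd = 2.4 × 97 = 232.8 L
k = 0.693/55.7 = 0.01244 h⁻¹, so CL = k·Vd = 0.01244 × 232.8 = 2.896 L/h
D = CL × Css × τ / F = 2.896 × 30 × 12 / 0.51 = 2044 mg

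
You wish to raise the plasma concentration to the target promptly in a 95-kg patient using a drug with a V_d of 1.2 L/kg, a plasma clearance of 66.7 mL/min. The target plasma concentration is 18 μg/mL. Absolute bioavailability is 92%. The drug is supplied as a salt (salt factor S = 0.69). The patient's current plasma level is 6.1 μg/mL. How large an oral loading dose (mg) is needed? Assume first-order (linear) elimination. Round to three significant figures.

2140 mg

Total Vd = 1.2 × 95 = 114.0 L
Loading dose depends on Vd (not clearance): it fills the distribution volume.
Concentration deficit ΔC = 18 − 6.1 = 11.90 mg/L
LD = Vd × ΔC / F / S = 114.0 × 11.90 / 0.92 / 0.69 = 2137 mg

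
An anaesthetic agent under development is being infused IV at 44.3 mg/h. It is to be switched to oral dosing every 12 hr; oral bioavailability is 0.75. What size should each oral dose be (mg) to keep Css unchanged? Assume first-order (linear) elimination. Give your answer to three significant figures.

To maintain the same Css, the systemic dosing rate must be unchanged: F·D/τ = infusion rate.
D = rate × τ / F = 44.3 × 12 / 0.75 = 708.8 mg

709 mg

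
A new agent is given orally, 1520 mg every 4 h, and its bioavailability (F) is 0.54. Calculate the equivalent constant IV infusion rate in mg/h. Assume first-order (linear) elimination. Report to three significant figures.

Equivalent systemic input: infusion rate = F·D/τ.
Rate = 0.54 × 1520 / 4 = 205.2 mg/h

205 mg/h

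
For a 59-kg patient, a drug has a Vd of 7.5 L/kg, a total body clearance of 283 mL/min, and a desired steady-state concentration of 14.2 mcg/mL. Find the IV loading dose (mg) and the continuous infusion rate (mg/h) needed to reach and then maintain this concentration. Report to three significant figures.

(a) 6280 mg; (b) 241 mg/h

Vd = 7.5 L/kg × 59 kg = 442.5 L
Loading dose = Vd × C = 442.5 × 14.2 = 6284 mg
CL = 283 mL/min × 60/1000 = 16.98 L/h
Maintenance: replace elimination → rate = CL × Css = 16.98 × 14.2 = 241.1 mg/h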